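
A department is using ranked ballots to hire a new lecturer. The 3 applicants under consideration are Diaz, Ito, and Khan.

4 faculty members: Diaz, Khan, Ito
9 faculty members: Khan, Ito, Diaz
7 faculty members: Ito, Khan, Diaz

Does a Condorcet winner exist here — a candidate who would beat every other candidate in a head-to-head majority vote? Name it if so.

Khan

Head-to-head results (20 voters total):
Diaz vs Ito: Ito wins 16–4.
Diaz vs Khan: Khan wins 16–4.
Ito vs Khan: Khan wins 13–7.
Khan beats each rival — Diaz (16–4), Ito (13–7) — so Khan is the Condorcet winner.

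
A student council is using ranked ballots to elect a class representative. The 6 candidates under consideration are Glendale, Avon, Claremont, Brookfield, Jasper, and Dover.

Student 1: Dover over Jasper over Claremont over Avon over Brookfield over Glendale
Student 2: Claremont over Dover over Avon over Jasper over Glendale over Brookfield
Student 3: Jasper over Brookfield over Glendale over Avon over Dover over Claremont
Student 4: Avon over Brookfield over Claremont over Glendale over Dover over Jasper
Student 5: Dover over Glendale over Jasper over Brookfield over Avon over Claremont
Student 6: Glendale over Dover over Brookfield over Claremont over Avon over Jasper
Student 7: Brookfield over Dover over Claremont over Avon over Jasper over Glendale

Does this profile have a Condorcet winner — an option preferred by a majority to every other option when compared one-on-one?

Head-to-head results (7 voters total):
Glendale vs Avon: Avon wins 4–3.
Glendale vs Claremont: Claremont wins 4–3.
Glendale vs Brookfield: Brookfield wins 4–3.
Glendale vs Jasper: Jasper wins 4–3.
Glendale vs Dover: Dover wins 4–3.
Avon vs Claremont: Claremont wins 4–3.
Avon vs Brookfield: Brookfield wins 4–3.
Avon vs Jasper: Avon wins 4–3.
Avon vs Dover: Dover wins 5–2.
Claremont vs Brookfield: Brookfield wins 5–2.
Claremont vs Jasper: Claremont wins 4–3.
Claremont vs Dover: Dover wins 5–2.
Brookfield vs Jasper: Jasper wins 4–3.
Brookfield vs Dover: Dover wins 4–3.
Jasper vs Dover: Dover wins 6–1.
Dover beats each rival — Glendale (4–3), Avon (5–2), Claremont (5–2), Brookfield (4–3), Jasper (6–1) — so Dover is the Condorcet winner.

Yes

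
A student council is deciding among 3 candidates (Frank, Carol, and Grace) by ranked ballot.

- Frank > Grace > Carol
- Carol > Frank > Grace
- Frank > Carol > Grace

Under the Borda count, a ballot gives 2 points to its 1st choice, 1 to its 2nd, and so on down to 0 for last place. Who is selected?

Borda scores:
  Frank: 2 + 1 + 2 = 5
  Carol: 0 + 2 + 1 = 3
  Grace: 1 + 0 + 0 = 1
Frank has the highest total.

Frank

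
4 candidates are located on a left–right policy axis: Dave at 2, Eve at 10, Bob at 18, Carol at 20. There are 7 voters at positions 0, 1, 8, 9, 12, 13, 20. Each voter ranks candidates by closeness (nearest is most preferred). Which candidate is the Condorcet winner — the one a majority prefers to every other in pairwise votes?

With single-peaked preferences on a line, the Condorcet winner is the candidate closest to the median voter.
The median voter (position 9) is closest to Eve at 10.
Check: Eve vs Carol — voters closer to Eve: 6 of 7.

Eve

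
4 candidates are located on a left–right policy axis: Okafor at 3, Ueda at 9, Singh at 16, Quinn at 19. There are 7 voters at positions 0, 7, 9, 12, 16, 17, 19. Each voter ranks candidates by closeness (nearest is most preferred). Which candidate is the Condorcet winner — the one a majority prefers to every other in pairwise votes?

With single-peaked preferences on a line, the Condorcet winner is the candidate closest to the median voter.
The median voter (position 12) is closest to Ueda at 9.
Check: Ueda vs Okafor — voters closer to Ueda: 6 of 7.

Ueda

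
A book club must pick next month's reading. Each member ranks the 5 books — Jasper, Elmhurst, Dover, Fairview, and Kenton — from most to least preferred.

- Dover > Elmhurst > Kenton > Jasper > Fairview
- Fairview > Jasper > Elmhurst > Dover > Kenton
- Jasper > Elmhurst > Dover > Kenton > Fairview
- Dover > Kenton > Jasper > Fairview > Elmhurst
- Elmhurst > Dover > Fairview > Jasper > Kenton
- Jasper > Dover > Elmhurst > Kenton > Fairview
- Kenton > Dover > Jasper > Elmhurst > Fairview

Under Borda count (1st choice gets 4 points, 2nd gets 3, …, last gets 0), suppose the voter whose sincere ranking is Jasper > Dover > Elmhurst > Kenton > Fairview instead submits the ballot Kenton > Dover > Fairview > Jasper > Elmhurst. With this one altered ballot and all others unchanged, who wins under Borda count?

Borda totals with the altered ballot: Jasper 14, Elmhurst 13, Dover 20, Fairview 9, Kenton 14.
The winner is unchanged: still Dover.

Dover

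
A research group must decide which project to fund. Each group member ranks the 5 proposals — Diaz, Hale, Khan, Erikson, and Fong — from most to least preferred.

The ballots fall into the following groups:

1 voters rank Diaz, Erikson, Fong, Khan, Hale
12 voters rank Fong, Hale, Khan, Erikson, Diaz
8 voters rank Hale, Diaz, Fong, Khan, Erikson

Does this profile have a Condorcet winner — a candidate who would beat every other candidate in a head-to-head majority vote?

Head-to-head results (21 voters total):
Diaz vs Hale: Hale wins 20–1.
Diaz vs Khan: Khan wins 12–9.
Diaz vs Erikson: Erikson wins 12–9.
Diaz vs Fong: Fong wins 12–9.
Hale vs Khan: Hale wins 20–1.
Hale vs Erikson: Hale wins 20–1.
Hale vs Fong: Fong wins 13–8.
Khan vs Erikson: Khan wins 20–1.
Khan vs Fong: Fong wins 21–0.
Erikson vs Fong: Fong wins 20–1.
Fong beats each rival — Diaz (12–9), Hale (13–8), Khan (21–0), Erikson (20–1) — so Fong is the Condorcet winner.

Yes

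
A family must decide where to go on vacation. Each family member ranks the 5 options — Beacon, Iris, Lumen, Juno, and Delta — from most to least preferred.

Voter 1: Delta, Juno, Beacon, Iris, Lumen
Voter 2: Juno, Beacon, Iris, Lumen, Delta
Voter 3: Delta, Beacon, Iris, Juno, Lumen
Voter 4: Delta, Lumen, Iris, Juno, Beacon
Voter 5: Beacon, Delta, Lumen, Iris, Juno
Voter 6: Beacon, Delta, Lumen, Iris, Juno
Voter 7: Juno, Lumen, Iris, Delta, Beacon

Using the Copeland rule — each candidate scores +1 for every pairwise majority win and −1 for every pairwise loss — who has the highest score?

Delta

Pairwise results:
  Beacon vs Iris: Beacon wins 5–2.
  Beacon vs Lumen: Beacon wins 5–2.
  Beacon vs Juno: Juno wins 4–3.
  Beacon vs Delta: Delta wins 4–3.
  Iris vs Lumen: Lumen wins 4–3.
  Iris vs Juno: Iris wins 4–3.
  Iris vs Delta: Delta wins 5–2.
  Lumen vs Juno: Juno wins 4–3.
  Lumen vs Delta: Delta wins 5–2.
  Juno vs Delta: Delta wins 5–2.
Copeland scores (wins − losses):
  Beacon: 2 − 2 = 0
  Iris: 1 − 3 = -2
  Lumen: 1 − 3 = -2
  Juno: 2 − 2 = 0
  Delta: 4 − 0 = 4
Delta has the best Copeland score.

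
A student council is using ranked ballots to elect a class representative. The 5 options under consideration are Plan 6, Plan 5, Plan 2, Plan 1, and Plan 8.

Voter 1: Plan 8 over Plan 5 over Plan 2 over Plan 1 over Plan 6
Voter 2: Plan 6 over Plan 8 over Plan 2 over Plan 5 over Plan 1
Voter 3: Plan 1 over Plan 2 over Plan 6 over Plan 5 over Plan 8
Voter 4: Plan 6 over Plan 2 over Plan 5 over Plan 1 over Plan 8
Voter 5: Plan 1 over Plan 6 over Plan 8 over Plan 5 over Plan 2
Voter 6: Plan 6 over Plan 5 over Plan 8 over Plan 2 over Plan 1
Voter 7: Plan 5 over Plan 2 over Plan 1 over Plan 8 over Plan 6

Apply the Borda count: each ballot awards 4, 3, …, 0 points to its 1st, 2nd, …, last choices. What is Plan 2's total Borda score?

Borda scores:
  Plan 6: 0 + 4 + 2 + 4 + 3 + 4 + 0 = 17
  Plan 5: 3 + 1 + 1 + 2 + 1 + 3 + 4 = 15
  Plan 2: 2 + 2 + 3 + 3 + 0 + 1 + 3 = 14
  Plan 1: 1 + 0 + 4 + 1 + 4 + 0 + 2 = 12
  Plan 8: 4 + 3 + 0 + 0 + 2 + 2 + 1 = 12

14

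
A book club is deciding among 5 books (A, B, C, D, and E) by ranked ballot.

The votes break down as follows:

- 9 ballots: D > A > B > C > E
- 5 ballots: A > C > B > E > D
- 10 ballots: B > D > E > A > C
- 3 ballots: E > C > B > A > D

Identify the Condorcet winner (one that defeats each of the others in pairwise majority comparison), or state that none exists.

There is no Condorcet winner

Head-to-head results (27 voters total):
A vs B: A wins 14–13.
A vs C: A wins 24–3.
A vs D: D wins 19–8.
A vs E: A wins 14–13.
B vs C: B wins 19–8.
B vs D: B wins 18–9.
B vs E: B wins 24–3.
C vs D: D wins 19–8.
C vs E: C wins 14–13.
D vs E: D wins 19–8.
No candidate beats all others: A beats B beats D beats A, a majority cycle.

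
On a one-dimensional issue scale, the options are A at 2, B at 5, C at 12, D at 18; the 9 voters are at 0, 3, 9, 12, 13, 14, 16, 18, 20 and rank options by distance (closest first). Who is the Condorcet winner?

C

With single-peaked preferences on a line, the Condorcet winner is the candidate closest to the median voter.
The median voter (position 13) is closest to C at 12.
Check: C vs D — voters closer to C: 6 of 9.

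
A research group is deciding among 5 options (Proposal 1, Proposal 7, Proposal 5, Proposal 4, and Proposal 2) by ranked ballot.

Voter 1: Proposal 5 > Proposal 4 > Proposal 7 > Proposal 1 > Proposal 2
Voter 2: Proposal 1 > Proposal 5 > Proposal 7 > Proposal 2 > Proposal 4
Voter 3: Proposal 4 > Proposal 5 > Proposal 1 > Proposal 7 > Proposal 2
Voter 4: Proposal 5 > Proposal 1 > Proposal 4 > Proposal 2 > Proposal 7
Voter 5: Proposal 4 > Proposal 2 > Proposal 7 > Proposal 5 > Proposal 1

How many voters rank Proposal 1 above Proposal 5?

1

Ballots ranking Proposal 1 above Proposal 5: 1.
Ballots ranking Proposal 5 above Proposal 1: 4.
So 1 of 5 voters prefer Proposal 1 to Proposal 5.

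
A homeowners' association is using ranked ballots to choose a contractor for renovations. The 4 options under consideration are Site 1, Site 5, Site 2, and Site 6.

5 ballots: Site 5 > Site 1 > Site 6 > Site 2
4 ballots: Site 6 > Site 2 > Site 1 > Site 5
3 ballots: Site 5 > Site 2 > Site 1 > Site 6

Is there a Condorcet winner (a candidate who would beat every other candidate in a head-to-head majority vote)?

Head-to-head results (12 voters total):
Site 1 vs Site 5: Site 5 wins 8–4.
Site 1 vs Site 2: Site 2 wins 7–5.
Site 1 vs Site 6: Site 1 wins 8–4.
Site 5 vs Site 2: Site 5 wins 8–4.
Site 5 vs Site 6: Site 5 wins 8–4.
Site 2 vs Site 6: Site 6 wins 9–3.
Site 5 beats each rival — Site 1 (8–4), Site 2 (8–4), Site 6 (8–4) — so Site 5 is the Condorcet winner.

Yes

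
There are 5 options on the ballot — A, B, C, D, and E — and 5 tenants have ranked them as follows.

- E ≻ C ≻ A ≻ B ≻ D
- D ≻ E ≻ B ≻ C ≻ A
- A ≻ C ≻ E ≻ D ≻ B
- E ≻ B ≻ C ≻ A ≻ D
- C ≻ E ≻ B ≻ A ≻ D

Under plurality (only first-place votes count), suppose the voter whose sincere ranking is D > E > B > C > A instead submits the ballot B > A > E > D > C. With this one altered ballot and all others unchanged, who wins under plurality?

E

First-place totals with the altered ballot: A 1, B 1, C 1, D 0, E 2.
The winner is unchanged: still E.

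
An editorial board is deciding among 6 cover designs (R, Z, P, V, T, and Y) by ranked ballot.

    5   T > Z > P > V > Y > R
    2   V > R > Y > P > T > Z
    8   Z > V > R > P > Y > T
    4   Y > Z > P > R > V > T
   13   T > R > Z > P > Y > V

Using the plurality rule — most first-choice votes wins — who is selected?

T

First-place vote totals:
  R: 0
  Z: 8
  P: 0
  V: 2
  T: 18
  Y: 4
T has the most first-place votes.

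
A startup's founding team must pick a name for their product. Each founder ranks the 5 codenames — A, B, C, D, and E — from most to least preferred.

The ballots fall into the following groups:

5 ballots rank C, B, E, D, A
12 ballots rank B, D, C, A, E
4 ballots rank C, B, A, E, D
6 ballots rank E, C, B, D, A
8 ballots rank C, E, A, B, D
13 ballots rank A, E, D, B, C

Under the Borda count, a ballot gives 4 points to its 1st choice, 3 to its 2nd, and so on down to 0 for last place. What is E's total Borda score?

101

Borda scores:
  A: 5·0 + 12·1 + 4·2 + 6·0 + 8·2 + 13·4 = 88
  B: 5·3 + 12·4 + 4·3 + 6·2 + 8·1 + 13·1 = 108
  C: 5·4 + 12·2 + 4·4 + 6·3 + 8·4 + 13·0 = 110
  D: 5·1 + 12·3 + 4·0 + 6·1 + 8·0 + 13·2 = 73
  E: 5·2 + 12·0 + 4·1 + 6·4 + 8·3 + 13·3 = 101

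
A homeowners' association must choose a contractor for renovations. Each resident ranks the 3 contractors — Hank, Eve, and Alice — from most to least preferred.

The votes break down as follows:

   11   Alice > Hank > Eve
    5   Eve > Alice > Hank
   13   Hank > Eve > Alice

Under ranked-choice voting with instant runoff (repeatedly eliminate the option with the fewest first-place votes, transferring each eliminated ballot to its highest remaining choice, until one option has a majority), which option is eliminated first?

Round 1: Hank 13, Alice 11, Eve 5. Eve has the fewest and is eliminated.
Round 2: Alice 16, Hank 13. Alice has a majority.

Eve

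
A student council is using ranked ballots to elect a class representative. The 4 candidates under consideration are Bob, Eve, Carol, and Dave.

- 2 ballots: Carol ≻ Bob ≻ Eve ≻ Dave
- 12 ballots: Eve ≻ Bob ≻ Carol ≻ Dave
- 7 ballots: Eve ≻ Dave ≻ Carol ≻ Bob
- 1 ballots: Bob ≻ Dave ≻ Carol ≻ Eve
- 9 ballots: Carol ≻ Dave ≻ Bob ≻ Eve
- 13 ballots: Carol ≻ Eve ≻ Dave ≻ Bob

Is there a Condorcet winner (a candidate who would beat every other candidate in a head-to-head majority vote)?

Yes

Head-to-head results (44 voters total):
Bob vs Eve: Eve wins 32–12.
Bob vs Carol: Carol wins 31–13.
Bob vs Dave: Dave wins 29–15.
Eve vs Carol: Carol wins 25–19.
Eve vs Dave: Eve wins 34–10.
Carol vs Dave: Carol wins 36–8.
Carol beats each rival — Bob (31–13), Eve (25–19), Dave (36–8) — so Carol is the Condorcet winner.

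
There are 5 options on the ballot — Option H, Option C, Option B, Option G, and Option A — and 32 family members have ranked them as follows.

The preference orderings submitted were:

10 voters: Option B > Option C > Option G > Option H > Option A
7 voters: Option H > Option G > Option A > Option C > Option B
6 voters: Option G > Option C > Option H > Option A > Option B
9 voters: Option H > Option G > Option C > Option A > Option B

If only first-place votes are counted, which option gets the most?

First-place vote totals:
  Option H: 16
  Option C: 0
  Option B: 10
  Option G: 6
  Option A: 0
Option H has the most first-place votes.

Option H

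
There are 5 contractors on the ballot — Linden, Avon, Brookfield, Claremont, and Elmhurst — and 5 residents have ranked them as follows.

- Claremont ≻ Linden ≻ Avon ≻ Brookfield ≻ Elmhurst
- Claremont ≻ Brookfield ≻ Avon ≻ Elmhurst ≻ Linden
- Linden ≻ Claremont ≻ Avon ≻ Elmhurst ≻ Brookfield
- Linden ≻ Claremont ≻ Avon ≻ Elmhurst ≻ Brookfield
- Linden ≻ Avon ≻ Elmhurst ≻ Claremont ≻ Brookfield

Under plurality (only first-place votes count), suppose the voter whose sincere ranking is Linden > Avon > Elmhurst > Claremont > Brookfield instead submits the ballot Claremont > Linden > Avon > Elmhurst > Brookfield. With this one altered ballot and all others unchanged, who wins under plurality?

First-place totals with the altered ballot: Linden 2, Avon 0, Brookfield 0, Claremont 3, Elmhurst 0.
The switch changes the winner from Linden to Claremont.

Claremont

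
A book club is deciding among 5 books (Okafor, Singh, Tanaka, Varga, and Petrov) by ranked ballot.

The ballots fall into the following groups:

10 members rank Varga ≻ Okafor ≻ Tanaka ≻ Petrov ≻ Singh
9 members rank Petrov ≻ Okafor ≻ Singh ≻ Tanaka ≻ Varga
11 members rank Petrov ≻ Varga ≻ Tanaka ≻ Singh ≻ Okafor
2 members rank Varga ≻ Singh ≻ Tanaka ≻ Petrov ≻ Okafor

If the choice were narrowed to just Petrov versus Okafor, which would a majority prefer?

Ballots ranking Petrov above Okafor: 9+11+2 = 22.
Ballots ranking Okafor above Petrov: 10.
Petrov wins the head-to-head, 22–10.

Petrov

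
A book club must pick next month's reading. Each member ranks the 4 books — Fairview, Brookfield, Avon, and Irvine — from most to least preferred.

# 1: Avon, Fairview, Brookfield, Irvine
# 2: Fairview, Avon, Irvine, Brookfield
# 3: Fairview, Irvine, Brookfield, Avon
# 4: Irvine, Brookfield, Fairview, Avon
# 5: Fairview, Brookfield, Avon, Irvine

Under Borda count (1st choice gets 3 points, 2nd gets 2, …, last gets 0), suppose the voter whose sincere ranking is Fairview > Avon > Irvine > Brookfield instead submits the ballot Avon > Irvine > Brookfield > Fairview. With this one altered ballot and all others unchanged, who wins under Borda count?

Fairview

Borda totals with the altered ballot: Fairview 9, Brookfield 7, Avon 7, Irvine 7.
The winner is unchanged: still Fairview.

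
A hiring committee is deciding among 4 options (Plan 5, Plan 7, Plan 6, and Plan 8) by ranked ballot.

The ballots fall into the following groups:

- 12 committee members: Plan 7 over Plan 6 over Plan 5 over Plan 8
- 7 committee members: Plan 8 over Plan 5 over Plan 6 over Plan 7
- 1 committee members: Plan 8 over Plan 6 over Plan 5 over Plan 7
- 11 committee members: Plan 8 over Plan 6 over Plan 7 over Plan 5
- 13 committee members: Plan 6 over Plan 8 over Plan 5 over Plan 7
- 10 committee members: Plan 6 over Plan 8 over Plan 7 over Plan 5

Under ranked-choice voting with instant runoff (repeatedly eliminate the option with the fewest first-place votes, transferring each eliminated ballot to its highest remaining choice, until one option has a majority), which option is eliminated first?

Plan 5

Round 1: Plan 6 23, Plan 8 19, Plan 7 12, Plan 5 0. Plan 5 has the fewest and is eliminated.
Round 2: Plan 6 23, Plan 8 19, Plan 7 12. Plan 7 has the fewest and is eliminated.
Round 3: Plan 6 35, Plan 8 19. Plan 6 has a majority.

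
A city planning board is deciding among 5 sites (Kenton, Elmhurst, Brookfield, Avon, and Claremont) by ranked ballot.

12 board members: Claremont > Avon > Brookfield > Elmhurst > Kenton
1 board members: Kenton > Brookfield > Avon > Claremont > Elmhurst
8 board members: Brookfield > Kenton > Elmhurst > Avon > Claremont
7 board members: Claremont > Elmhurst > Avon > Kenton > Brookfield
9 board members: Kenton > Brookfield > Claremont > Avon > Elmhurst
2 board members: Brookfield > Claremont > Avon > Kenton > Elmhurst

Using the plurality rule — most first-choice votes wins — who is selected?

Claremont

First-place vote totals:
  Kenton: 10
  Elmhurst: 0
  Brookfield: 10
  Avon: 0
  Claremont: 19
Claremont has the most first-place votes.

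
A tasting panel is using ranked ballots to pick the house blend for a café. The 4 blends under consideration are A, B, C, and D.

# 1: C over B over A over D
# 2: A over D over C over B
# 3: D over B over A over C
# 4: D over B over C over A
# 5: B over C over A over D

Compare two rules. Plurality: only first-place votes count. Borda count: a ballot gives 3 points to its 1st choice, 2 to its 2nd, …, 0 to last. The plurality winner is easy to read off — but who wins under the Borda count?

B

Plurality first-place counts: A 1, B 1, C 1, D 2 → D.
Borda totals: A 6, B 9, C 7, D 8 → B.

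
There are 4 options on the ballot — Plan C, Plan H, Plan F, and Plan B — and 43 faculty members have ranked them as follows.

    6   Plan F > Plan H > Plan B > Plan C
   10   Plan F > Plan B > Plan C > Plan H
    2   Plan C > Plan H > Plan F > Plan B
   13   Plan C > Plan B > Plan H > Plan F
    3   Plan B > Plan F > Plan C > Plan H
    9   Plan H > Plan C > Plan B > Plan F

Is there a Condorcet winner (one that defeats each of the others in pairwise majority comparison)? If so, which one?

Plan C

Head-to-head results (43 voters total):
Plan C vs Plan H: Plan C wins 28–15.
Plan C vs Plan F: Plan C wins 24–19.
Plan C vs Plan B: Plan C wins 24–19.
Plan H vs Plan F: Plan H wins 24–19.
Plan H vs Plan B: Plan B wins 26–17.
Plan F vs Plan B: Plan B wins 25–18.
Plan C beats each rival — Plan H (28–15), Plan F (24–19), Plan B (24–19) — so Plan C is the Condorcet winner.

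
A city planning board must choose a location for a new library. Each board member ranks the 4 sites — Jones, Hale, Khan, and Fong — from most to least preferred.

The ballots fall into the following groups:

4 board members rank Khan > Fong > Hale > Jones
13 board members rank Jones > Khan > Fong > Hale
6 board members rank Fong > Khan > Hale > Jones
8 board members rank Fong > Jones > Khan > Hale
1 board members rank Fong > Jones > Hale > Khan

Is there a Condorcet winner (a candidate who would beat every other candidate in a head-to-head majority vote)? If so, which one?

There is no Condorcet winner

Head-to-head results (32 voters total):
Jones vs Hale: Jones wins 22–10.
Jones vs Khan: Jones wins 22–10.
Jones vs Fong: Fong wins 19–13.
Hale vs Khan: Khan wins 31–1.
Hale vs Fong: Fong wins 32–0.
Khan vs Fong: Khan wins 17–15.
No candidate beats all others: Jones beats Khan beats Fong beats Jones, a majority cycle.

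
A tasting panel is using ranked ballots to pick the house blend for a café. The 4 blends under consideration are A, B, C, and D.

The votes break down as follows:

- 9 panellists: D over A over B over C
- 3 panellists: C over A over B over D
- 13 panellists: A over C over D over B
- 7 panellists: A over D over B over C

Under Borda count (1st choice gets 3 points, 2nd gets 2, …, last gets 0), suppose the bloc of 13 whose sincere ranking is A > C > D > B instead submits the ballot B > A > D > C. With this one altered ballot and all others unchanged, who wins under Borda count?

A

Borda totals with the altered ballot: A 71, B 58, C 9, D 54.
The winner is unchanged: still A.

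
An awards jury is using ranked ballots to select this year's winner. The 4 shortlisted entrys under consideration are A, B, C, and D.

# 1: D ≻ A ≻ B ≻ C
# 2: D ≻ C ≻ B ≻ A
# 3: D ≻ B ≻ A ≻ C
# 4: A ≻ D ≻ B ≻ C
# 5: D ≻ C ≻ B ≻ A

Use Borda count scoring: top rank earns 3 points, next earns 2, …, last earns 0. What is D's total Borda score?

14

Borda scores:
  A: 2 + 0 + 1 + 3 + 0 = 6
  B: 1 + 1 + 2 + 1 + 1 = 6
  C: 0 + 2 + 0 + 0 + 2 = 4
  D: 3 + 3 + 3 + 2 + 3 = 14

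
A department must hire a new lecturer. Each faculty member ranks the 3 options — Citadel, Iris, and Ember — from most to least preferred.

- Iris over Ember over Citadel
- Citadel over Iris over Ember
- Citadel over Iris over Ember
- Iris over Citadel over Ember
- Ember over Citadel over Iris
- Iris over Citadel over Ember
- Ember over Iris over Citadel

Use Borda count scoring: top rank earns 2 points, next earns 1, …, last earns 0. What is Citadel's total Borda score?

Borda scores:
  Citadel: 0 + 2 + 2 + 1 + 1 + 1 + 0 = 7
  Iris: 2 + 1 + 1 + 2 + 0 + 2 + 1 = 9
  Ember: 1 + 0 + 0 + 0 + 2 + 0 + 2 = 5

7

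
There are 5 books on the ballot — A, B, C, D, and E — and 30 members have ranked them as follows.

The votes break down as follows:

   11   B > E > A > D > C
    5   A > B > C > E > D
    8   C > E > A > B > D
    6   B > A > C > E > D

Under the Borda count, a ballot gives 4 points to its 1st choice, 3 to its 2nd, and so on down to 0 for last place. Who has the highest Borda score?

B

Borda scores:
  A: 11·2 + 5·4 + 8·2 + 6·3 = 76
  B: 11·4 + 5·3 + 8·1 + 6·4 = 91
  C: 11·0 + 5·2 + 8·4 + 6·2 = 54
  D: 11·1 + 5·0 + 8·0 + 6·0 = 11
  E: 11·3 + 5·1 + 8·3 + 6·1 = 68
B has the highest total.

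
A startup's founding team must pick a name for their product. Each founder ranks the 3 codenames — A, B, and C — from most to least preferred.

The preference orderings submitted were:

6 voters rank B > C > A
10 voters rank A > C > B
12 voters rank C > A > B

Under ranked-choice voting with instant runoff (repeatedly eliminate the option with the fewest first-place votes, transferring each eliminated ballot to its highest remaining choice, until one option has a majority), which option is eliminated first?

B

Round 1: C 12, A 10, B 6. B has the fewest and is eliminated.
Round 2: C 18, A 10. C has a majority.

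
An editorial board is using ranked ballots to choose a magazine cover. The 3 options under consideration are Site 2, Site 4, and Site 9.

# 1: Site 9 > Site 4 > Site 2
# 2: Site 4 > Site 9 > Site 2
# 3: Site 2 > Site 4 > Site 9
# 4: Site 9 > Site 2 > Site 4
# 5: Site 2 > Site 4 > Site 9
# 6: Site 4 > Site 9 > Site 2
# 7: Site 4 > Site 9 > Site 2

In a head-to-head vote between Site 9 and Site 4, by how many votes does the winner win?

3

Ballots ranking Site 9 above Site 4: 2.
Ballots ranking Site 4 above Site 9: 5.
Site 4 wins 5–2, a margin of 3.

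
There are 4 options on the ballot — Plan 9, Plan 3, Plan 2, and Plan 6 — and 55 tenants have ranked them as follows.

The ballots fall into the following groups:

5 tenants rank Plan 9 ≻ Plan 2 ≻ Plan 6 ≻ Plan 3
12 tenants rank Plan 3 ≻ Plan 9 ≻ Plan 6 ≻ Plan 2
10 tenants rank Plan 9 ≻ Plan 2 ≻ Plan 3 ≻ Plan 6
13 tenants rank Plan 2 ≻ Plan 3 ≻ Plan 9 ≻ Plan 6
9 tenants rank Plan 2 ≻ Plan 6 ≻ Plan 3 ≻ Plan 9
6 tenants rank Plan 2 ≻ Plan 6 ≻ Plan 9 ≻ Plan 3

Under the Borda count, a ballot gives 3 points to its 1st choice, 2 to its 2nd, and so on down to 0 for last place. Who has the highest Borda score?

Plan 2

Borda scores:
  Plan 9: 5·3 + 12·2 + 10·3 + 13·1 + 9·0 + 6·1 = 88
  Plan 3: 5·0 + 12·3 + 10·1 + 13·2 + 9·1 + 6·0 = 81
  Plan 2: 5·2 + 12·0 + 10·2 + 13·3 + 9·3 + 6·3 = 114
  Plan 6: 5·1 + 12·1 + 10·0 + 13·0 + 9·2 + 6·2 = 47
Plan 2 has the highest total.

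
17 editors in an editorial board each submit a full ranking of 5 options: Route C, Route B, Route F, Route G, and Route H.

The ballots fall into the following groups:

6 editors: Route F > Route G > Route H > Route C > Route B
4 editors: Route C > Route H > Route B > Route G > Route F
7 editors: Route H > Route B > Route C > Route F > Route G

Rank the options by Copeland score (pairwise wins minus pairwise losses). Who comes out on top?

Pairwise results:
  Route C vs Route B: Route C wins 10–7.
  Route C vs Route F: Route C wins 11–6.
  Route C vs Route G: Route C wins 11–6.
  Route C vs Route H: Route H wins 13–4.
  Route B vs Route F: Route B wins 11–6.
  Route B vs Route G: Route B wins 11–6.
  Route B vs Route H: Route H wins 17–0.
  Route F vs Route G: Route F wins 13–4.
  Route F vs Route H: Route H wins 11–6.
  Route G vs Route H: Route H wins 11–6.
Copeland scores (wins − losses):
  Route C: 3 − 1 = 2
  Route B: 2 − 2 = 0
  Route F: 1 − 3 = -2
  Route G: 0 − 4 = -4
  Route H: 4 − 0 = 4
Route H has the best Copeland score.

Route H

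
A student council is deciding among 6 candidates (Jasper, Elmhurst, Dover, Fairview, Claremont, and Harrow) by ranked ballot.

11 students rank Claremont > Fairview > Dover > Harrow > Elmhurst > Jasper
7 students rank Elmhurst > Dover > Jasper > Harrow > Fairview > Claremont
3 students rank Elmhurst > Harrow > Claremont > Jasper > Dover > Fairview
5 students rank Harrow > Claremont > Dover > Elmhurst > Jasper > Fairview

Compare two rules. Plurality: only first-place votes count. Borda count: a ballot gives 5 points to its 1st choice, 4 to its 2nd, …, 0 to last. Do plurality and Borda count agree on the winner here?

Plurality first-place counts: Jasper 0, Elmhurst 10, Dover 0, Fairview 0, Claremont 11, Harrow 5 → Claremont.
Borda totals: Jasper 32, Elmhurst 71, Dover 79, Fairview 51, Claremont 84, Harrow 73 → Claremont.
The two rules agree on Claremont.

Yes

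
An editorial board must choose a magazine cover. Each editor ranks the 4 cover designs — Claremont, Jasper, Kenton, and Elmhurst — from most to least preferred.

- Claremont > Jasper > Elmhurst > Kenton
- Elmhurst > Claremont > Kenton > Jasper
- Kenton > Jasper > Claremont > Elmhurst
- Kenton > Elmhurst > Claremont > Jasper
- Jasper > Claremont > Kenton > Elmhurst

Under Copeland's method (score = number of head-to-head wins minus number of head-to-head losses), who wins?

Pairwise results:
  Claremont vs Jasper: Claremont wins 3–2.
  Claremont vs Kenton: Claremont wins 3–2.
  Claremont vs Elmhurst: Claremont wins 3–2.
  Jasper vs Kenton: Kenton wins 3–2.
  Jasper vs Elmhurst: Jasper wins 3–2.
  Kenton vs Elmhurst: Kenton wins 3–2.
Copeland scores (wins − losses):
  Claremont: 3 − 0 = 3
  Jasper: 1 − 2 = -1
  Kenton: 2 − 1 = 1
  Elmhurst: 0 − 3 = -3
Claremont has the best Copeland score.

Claremont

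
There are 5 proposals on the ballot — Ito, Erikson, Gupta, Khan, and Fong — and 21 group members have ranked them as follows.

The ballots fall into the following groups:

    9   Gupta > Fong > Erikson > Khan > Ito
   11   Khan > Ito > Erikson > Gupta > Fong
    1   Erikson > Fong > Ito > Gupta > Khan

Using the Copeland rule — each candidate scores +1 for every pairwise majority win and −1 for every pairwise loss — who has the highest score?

Khan

Pairwise results:
  Ito vs Erikson: Ito wins 11–10.
  Ito vs Gupta: Ito wins 12–9.
  Ito vs Khan: Khan wins 20–1.
  Ito vs Fong: Ito wins 11–10.
  Erikson vs Gupta: Erikson wins 12–9.
  Erikson vs Khan: Khan wins 11–10.
  Erikson vs Fong: Erikson wins 12–9.
  Gupta vs Khan: Khan wins 11–10.
  Gupta vs Fong: Gupta wins 20–1.
  Khan vs Fong: Khan wins 11–10.
Copeland scores (wins − losses):
  Ito: 3 − 1 = 2
  Erikson: 2 − 2 = 0
  Gupta: 1 − 3 = -2
  Khan: 4 − 0 = 4
  Fong: 0 − 4 = -4
Khan has the best Copeland score.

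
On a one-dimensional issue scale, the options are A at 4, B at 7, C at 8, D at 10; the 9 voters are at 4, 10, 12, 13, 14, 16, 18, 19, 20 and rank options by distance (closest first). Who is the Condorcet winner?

D

With single-peaked preferences on a line, the Condorcet winner is the candidate closest to the median voter.
The median voter (position 14) is closest to D at 10.
Check: D vs B — voters closer to D: 8 of 9.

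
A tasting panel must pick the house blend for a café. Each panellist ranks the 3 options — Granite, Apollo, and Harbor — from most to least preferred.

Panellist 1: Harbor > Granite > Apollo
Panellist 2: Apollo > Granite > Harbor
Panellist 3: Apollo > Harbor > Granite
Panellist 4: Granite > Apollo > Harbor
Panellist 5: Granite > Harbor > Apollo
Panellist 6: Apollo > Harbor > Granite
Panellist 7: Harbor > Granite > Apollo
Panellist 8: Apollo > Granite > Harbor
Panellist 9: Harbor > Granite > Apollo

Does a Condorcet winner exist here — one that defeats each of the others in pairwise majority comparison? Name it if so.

There is no Condorcet winner

Head-to-head results (9 voters total):
Granite vs Apollo: Granite wins 5–4.
Granite vs Harbor: Harbor wins 5–4.
Apollo vs Harbor: Apollo wins 5–4.
No candidate beats all others: Granite beats Apollo beats Harbor beats Granite, a majority cycle.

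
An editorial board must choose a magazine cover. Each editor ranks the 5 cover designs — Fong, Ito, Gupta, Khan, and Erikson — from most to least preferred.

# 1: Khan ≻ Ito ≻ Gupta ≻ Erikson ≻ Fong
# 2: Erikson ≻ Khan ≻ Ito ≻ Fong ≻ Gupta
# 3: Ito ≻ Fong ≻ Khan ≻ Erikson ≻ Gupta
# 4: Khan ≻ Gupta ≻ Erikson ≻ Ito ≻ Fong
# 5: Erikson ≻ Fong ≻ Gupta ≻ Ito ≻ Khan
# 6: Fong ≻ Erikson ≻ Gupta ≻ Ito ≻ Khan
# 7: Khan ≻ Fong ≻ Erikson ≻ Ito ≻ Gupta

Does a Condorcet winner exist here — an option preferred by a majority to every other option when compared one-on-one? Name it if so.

Khan

Head-to-head results (7 voters total):
Fong vs Ito: Ito wins 4–3.
Fong vs Gupta: Fong wins 5–2.
Fong vs Khan: Khan wins 4–3.
Fong vs Erikson: Erikson wins 4–3.
Ito vs Gupta: Ito wins 4–3.
Ito vs Khan: Khan wins 4–3.
Ito vs Erikson: Erikson wins 5–2.
Gupta vs Khan: Khan wins 5–2.
Gupta vs Erikson: Erikson wins 5–2.
Khan vs Erikson: Khan wins 4–3.
Khan beats each rival — Fong (4–3), Ito (4–3), Gupta (5–2), Erikson (4–3) — so Khan is the Condorcet winner.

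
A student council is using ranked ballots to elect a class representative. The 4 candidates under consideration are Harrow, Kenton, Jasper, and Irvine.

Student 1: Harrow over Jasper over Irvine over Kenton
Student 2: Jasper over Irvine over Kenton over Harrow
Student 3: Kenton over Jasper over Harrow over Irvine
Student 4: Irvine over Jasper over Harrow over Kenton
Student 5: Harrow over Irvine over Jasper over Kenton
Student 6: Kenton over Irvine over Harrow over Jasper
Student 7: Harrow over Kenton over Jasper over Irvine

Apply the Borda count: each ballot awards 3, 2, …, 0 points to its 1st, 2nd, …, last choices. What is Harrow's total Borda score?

12

Borda scores:
  Harrow: 3 + 0 + 1 + 1 + 3 + 1 + 3 = 12
  Kenton: 0 + 1 + 3 + 0 + 0 + 3 + 2 = 9
  Jasper: 2 + 3 + 2 + 2 + 1 + 0 + 1 = 11
  Irvine: 1 + 2 + 0 + 3 + 2 + 2 + 0 = 10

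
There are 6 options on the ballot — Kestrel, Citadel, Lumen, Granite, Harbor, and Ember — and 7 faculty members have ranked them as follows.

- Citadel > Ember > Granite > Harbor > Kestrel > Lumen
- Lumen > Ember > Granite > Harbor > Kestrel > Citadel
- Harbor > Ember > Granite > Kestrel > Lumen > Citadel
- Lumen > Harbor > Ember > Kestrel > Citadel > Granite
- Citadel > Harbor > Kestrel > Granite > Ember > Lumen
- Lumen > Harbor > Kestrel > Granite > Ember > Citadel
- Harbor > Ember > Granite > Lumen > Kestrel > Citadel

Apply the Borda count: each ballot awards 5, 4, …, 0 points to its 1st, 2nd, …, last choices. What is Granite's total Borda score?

16

Borda scores:
  Kestrel: 1 + 1 + 2 + 2 + 3 + 3 + 1 = 13
  Citadel: 5 + 0 + 0 + 1 + 5 + 0 + 0 = 11
  Lumen: 0 + 5 + 1 + 5 + 0 + 5 + 2 = 18
  Granite: 3 + 3 + 3 + 0 + 2 + 2 + 3 = 16
  Harbor: 2 + 2 + 5 + 4 + 4 + 4 + 5 = 26
  Ember: 4 + 4 + 4 + 3 + 1 + 1 + 4 = 21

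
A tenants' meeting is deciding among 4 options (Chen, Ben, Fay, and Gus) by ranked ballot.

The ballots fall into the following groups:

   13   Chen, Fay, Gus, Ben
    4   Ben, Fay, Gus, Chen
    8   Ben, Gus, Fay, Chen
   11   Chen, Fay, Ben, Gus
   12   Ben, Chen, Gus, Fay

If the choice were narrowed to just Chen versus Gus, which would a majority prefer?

Chen

Ballots ranking Chen above Gus: 13+11+12 = 36.
Ballots ranking Gus above Chen: 4+8 = 12.
Chen wins the head-to-head, 36–12.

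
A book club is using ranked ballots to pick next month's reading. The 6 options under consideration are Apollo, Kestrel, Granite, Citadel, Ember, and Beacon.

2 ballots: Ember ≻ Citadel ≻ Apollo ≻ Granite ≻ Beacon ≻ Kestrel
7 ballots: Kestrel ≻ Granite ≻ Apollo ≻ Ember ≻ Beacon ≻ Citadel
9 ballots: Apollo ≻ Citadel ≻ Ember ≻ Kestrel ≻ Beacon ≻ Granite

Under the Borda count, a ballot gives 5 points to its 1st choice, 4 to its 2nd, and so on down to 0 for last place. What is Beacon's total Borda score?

Borda scores:
  Apollo: 2·3 + 7·3 + 9·5 = 72
  Kestrel: 2·0 + 7·5 + 9·2 = 53
  Granite: 2·2 + 7·4 + 9·0 = 32
  Citadel: 2·4 + 7·0 + 9·4 = 44
  Ember: 2·5 + 7·2 + 9·3 = 51
  Beacon: 2·1 + 7·1 + 9·1 = 18

18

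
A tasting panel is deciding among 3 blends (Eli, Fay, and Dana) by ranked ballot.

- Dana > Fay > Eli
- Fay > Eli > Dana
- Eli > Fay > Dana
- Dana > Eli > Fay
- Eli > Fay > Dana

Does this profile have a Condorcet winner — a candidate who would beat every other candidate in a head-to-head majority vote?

Head-to-head results (5 voters total):
Eli vs Fay: Eli wins 3–2.
Eli vs Dana: Eli wins 3–2.
Fay vs Dana: Fay wins 3–2.
Eli beats each rival — Fay (3–2), Dana (3–2) — so Eli is the Condorcet winner.

Yes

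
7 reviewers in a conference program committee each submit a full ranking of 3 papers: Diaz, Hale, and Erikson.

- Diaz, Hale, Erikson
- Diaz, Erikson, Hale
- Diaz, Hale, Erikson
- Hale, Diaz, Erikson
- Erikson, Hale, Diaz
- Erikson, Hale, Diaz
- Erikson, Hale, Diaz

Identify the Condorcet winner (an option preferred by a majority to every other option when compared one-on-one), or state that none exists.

Head-to-head results (7 voters total):
Diaz vs Hale: Hale wins 4–3.
Diaz vs Erikson: Diaz wins 4–3.
Hale vs Erikson: Erikson wins 4–3.
No candidate beats all others: Diaz beats Erikson beats Hale beats Diaz, a majority cycle.

No Condorcet winner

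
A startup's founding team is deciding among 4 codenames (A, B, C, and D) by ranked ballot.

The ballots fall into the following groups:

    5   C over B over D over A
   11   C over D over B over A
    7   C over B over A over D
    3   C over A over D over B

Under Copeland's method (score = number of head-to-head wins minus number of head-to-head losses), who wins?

C

Pairwise results:
  A vs B: B wins 23–3.
  A vs C: C wins 26–0.
  A vs D: D wins 16–10.
  B vs C: C wins 26–0.
  B vs D: D wins 14–12.
  C vs D: C wins 26–0.
Copeland scores (wins − losses):
  A: 0 − 3 = -3
  B: 1 − 2 = -1
  C: 3 − 0 = 3
  D: 2 − 1 = 1
C has the best Copeland score.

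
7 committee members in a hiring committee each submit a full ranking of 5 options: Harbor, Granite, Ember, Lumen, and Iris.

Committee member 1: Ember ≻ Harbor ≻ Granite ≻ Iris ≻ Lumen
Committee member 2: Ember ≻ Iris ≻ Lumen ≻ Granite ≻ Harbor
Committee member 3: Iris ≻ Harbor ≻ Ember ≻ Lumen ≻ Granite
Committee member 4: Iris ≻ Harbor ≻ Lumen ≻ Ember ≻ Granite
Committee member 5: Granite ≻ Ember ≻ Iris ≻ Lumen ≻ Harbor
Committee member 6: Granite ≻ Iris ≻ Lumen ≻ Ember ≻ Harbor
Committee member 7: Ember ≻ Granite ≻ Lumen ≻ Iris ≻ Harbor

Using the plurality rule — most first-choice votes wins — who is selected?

Ember

First-place vote totals:
  Harbor: 0
  Granite: 2
  Ember: 3
  Lumen: 0
  Iris: 2
Ember has the most first-place votes.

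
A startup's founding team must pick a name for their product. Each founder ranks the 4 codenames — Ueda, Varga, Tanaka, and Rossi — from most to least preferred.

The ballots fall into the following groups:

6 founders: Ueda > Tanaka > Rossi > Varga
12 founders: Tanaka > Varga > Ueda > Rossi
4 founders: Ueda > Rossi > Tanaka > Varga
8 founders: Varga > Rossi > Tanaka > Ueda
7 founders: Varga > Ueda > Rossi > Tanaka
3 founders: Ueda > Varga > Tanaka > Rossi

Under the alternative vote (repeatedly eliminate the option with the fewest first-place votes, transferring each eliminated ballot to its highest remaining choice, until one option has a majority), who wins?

Varga

Round 1: Varga 15, Ueda 13, Tanaka 12, Rossi 0. Rossi has the fewest and is eliminated.
Round 2: Varga 15, Ueda 13, Tanaka 12. Tanaka has the fewest and is eliminated.
Round 3: Varga 27, Ueda 13. Varga has a majority.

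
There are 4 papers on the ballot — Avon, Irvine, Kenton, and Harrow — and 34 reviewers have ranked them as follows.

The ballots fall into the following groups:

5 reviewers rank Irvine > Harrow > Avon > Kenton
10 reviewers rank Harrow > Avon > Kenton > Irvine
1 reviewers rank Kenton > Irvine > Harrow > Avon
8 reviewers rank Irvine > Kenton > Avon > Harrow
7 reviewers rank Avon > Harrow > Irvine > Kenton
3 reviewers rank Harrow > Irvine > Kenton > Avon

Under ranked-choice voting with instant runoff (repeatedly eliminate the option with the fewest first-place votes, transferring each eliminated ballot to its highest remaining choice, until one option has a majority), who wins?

Harrow

Round 1: Irvine 13, Harrow 13, Avon 7, Kenton 1. Kenton has the fewest and is eliminated.
Round 2: Irvine 14, Harrow 13, Avon 7. Avon has the fewest and is eliminated.
Round 3: Harrow 20, Irvine 14. Harrow has a majority.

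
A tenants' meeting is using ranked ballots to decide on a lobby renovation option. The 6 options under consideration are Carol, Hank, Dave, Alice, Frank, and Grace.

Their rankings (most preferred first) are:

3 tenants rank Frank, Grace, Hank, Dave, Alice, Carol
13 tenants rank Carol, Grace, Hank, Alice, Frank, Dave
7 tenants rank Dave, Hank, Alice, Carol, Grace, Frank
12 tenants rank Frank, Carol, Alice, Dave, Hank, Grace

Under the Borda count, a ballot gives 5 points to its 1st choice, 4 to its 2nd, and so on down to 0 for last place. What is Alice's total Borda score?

86

Borda scores:
  Carol: 3·0 + 13·5 + 7·2 + 12·4 = 127
  Hank: 3·3 + 13·3 + 7·4 + 12·1 = 88
  Dave: 3·2 + 13·0 + 7·5 + 12·2 = 65
  Alice: 3·1 + 13·2 + 7·3 + 12·3 = 86
  Frank: 3·5 + 13·1 + 7·0 + 12·5 = 88
  Grace: 3·4 + 13·4 + 7·1 + 12·0 = 71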